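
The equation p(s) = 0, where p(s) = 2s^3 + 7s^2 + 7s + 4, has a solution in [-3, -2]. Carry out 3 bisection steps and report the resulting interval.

[-2.5, -2.375]

midpoint -2.5: p = -1 < 0 → [-2.5, -2]
midpoint -2.25: p = 0.90625 > 0 → [-2.5, -2.25]
midpoint -2.375: p = 0.066406 > 0 → [-2.5, -2.375]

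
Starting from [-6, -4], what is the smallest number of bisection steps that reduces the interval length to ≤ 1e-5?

18

Width after n steps is 2/2^n. Need 2^n ≥ 2/1e-5 = 200000.
2^17 = 131072 < 200000 ≤ 2^18 = 262144, so n = 18.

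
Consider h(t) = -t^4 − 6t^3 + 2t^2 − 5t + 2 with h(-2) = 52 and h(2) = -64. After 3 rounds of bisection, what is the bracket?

midpoint 0: h = 2 > 0 → [0, 2]
midpoint 1: h = -8 < 0 → [0, 1]
midpoint 0.5: h = -0.8125 < 0 → [0, 0.5]

[0, 0.5]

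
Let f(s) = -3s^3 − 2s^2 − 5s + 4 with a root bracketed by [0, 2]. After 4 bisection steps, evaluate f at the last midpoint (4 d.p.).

-0.6387

f(1) = -6 < 0, so the root lies in [0, 1]
f(0.5) = 0.625 > 0, so the root lies in [0.5, 1]
f(0.75) = -2.140625 < 0, so the root lies in [0.5, 0.75]
f(0.625) = -0.6387 < 0, so the root lies in [0.5, 0.625]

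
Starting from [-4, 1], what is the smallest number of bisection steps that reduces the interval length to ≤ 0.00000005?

27

Width after n steps is 5/2^n. Need 2^n ≥ 5/0.00000005 = 100000000.
2^26 = 67108864 < 100000000 ≤ 2^27 = 134217728, so n = 27.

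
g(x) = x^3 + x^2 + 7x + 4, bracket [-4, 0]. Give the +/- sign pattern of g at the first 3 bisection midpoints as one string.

--+

m = -2, g(m) = -14 (−); new bracket [-2, 0]
m = -1, g(m) = -3 (−); new bracket [-1, 0]
m = -0.5, g(m) = 0.625 (+); new bracket [-1, -0.5]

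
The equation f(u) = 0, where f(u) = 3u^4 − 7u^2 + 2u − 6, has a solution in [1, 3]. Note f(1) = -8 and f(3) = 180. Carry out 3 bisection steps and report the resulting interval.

midpoint 2: f = 18 > 0 → [1, 2]
midpoint 1.5: f = -3.5625 < 0 → [1.5, 2]
midpoint 1.75: f = 4.199219 > 0 → [1.5, 1.75]

[1.5, 1.75]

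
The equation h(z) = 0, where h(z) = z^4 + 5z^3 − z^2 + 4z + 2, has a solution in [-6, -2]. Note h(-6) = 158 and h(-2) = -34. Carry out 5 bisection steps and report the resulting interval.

m = -4, h(m) = -94 (−); new bracket [-6, -4]
m = -5, h(m) = -43 (−); new bracket [-6, -5]
m = -5.5, h(m) = 32.9375 (+); new bracket [-5.5, -5]
m = -5.25, h(m) = -10.3867 (−); new bracket [-5.5, -5.25]
m = -5.375, h(m) = 9.842 (+); new bracket [-5.375, -5.25]

[-5.375, -5.25]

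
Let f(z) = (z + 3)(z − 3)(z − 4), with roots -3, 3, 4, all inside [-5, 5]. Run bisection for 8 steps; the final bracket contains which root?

-3

z = 0 gives f = 36, positive; keep [-5, 0]
z = -2.5 gives f = 17.875, positive; keep [-5, -2.5]
z = -3.75 gives f = -39.234375, negative; keep [-3.75, -2.5]
z = -3.125 gives f = -5.4551, negative; keep [-3.125, -2.5]
z = -2.8125 gives f = 7.4246, positive; keep [-3.125, -2.8125]
z = -2.96875 gives f = 1.2998, positive; keep [-3.125, -2.96875]
z = -3.046875 gives f = -1.9974, negative; keep [-3.046875, -2.96875]
z = -3.0078125 gives f = -0.3289, negative; keep [-3.0078125, -2.96875]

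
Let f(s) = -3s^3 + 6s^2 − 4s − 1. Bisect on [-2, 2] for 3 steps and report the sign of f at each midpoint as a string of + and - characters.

midpoint 0: f = -1 < 0 → [-2, 0]
midpoint -1: f = 12 > 0 → [-1, 0]
midpoint -0.5: f = 2.875 > 0 → [-0.5, 0]

-++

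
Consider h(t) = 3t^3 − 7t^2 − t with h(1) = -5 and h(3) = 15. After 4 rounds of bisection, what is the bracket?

h(2) = -6 < 0, so the root lies in [2, 3]
h(2.5) = 0.625 > 0, so the root lies in [2, 2.5]
h(2.25) = -3.515625 < 0, so the root lies in [2.25, 2.5]
h(2.375) = -1.6699 < 0, so the root lies in [2.375, 2.5]

[2.375, 2.5]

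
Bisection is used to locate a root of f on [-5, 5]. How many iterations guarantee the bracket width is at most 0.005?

Width after n steps is 10/2^n. Need 2^n ≥ 10/0.005 = 2000.
2^10 = 1024 < 2000 ≤ 2^11 = 2048, so n = 11.

11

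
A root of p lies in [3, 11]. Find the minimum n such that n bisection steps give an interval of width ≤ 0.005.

Width after n steps is 8/2^n. Need 2^n ≥ 8/0.005 = 1600.
2^10 = 1024 < 1600 ≤ 2^11 = 2048, so n = 11.

11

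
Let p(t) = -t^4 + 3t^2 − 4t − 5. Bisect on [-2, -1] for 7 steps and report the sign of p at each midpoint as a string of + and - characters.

t = -1.5 gives p = 2.6875, positive; keep [-2, -1.5]
t = -1.75 gives p = 1.808594, positive; keep [-2, -1.75]
t = -1.875 gives p = 0.687256, positive; keep [-2, -1.875]
t = -1.9375 gives p = -0.0801, negative; keep [-1.9375, -1.875]
t = -1.90625 gives p = 0.3219, positive; keep [-1.9375, -1.90625]
t = -1.921875 gives p = 0.1256, positive; keep [-1.9375, -1.921875]
t = -1.9296875 gives p = 0.0239, positive; keep [-1.9375, -1.9296875]

+++-+++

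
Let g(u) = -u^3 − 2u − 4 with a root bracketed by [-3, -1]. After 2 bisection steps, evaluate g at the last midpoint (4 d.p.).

midpoint -2: g = 8 > 0 → [-2, -1]
midpoint -1.5: g = 2.375 > 0 → [-1.5, -1]

2.3750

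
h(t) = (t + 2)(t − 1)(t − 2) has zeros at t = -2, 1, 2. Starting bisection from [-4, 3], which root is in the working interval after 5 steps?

-2

midpoint -0.5: h = 5.625 > 0 → [-4, -0.5]
midpoint -2.25: h = -3.453125 < 0 → [-2.25, -0.5]
midpoint -1.375: h = 5.009766 > 0 → [-2.25, -1.375]
midpoint -1.8125: h = 2.0105 > 0 → [-2.25, -1.8125]
midpoint -2.03125: h = -0.3819 < 0 → [-2.03125, -1.8125]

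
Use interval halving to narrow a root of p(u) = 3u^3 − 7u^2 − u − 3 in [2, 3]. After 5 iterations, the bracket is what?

midpoint 2.5: p = -2.375 < 0 → [2.5, 3]
midpoint 2.75: p = 3.703125 > 0 → [2.5, 2.75]
midpoint 2.625: p = 0.404297 > 0 → [2.5, 2.625]
midpoint 2.5625: p = -1.0481 < 0 → [2.5625, 2.625]
midpoint 2.59375: p = -0.3379 < 0 → [2.59375, 2.625]

[2.59375, 2.625]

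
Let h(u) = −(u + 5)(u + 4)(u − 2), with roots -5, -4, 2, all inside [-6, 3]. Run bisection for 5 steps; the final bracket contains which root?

m = -1.5, h(m) = 30.625 (+); new bracket [-1.5, 3]
m = 0.75, h(m) = 34.140625 (+); new bracket [0.75, 3]
m = 1.875, h(m) = 5.048828 (+); new bracket [1.875, 3]
m = 2.4375, h(m) = -20.947 (−); new bracket [1.875, 2.4375]
m = 2.15625, h(m) = -6.8837 (−); new bracket [1.875, 2.15625]

2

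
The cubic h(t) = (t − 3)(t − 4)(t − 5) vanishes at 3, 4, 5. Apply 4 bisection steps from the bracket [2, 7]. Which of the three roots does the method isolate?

5

h(4.5) = -0.375 < 0, so the root lies in [4.5, 7]
h(5.75) = 3.609375 > 0, so the root lies in [4.5, 5.75]
h(5.125) = 0.298828 > 0, so the root lies in [4.5, 5.125]
h(4.8125) = -0.2761 < 0, so the root lies in [4.8125, 5.125]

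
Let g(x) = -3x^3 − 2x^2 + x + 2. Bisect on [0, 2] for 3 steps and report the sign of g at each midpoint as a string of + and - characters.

midpoint 1: g = -2 < 0 → [0, 1]
midpoint 0.5: g = 1.625 > 0 → [0.5, 1]
midpoint 0.75: g = 0.359375 > 0 → [0.75, 1]

-++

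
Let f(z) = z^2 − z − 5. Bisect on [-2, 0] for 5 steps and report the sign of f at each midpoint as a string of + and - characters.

---++

z = -1 gives f = -3, negative; keep [-2, -1]
z = -1.5 gives f = -1.25, negative; keep [-2, -1.5]
z = -1.75 gives f = -0.1875, negative; keep [-2, -1.75]
z = -1.875 gives f = 0.3906, positive; keep [-1.875, -1.75]
z = -1.8125 gives f = 0.0977, positive; keep [-1.8125, -1.75]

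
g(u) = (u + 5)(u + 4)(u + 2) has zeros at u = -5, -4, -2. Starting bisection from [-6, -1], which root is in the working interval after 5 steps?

g(-3.5) = -1.125 < 0, so the root lies in [-3.5, -1]
g(-2.25) = -1.203125 < 0, so the root lies in [-2.25, -1]
g(-1.625) = 3.005859 > 0, so the root lies in [-2.25, -1.625]
g(-1.9375) = 0.3948 > 0, so the root lies in [-2.25, -1.9375]
g(-2.09375) = -0.5194 < 0, so the root lies in [-2.09375, -1.9375]

-2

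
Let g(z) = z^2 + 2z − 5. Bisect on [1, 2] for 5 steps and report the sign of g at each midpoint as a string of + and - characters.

m = 1.5, g(m) = 0.25 (+); new bracket [1, 1.5]
m = 1.25, g(m) = -0.9375 (−); new bracket [1.25, 1.5]
m = 1.375, g(m) = -0.359375 (−); new bracket [1.375, 1.5]
m = 1.4375, g(m) = -0.0586 (−); new bracket [1.4375, 1.5]
m = 1.46875, g(m) = 0.0947 (+); new bracket [1.4375, 1.46875]

+---+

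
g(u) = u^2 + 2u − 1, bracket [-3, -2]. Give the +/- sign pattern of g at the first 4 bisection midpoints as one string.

+--+

midpoint -2.5: g = 0.25 > 0 → [-2.5, -2]
midpoint -2.25: g = -0.4375 < 0 → [-2.5, -2.25]
midpoint -2.375: g = -0.109375 < 0 → [-2.5, -2.375]
midpoint -2.4375: g = 0.0664 > 0 → [-2.4375, -2.375]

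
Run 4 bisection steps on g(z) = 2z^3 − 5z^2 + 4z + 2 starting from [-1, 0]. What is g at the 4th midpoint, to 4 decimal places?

m = -0.5, g(m) = -1.5 (−); new bracket [-0.5, 0]
m = -0.25, g(m) = 0.65625 (+); new bracket [-0.5, -0.25]
m = -0.375, g(m) = -0.308594 (−); new bracket [-0.375, -0.25]
m = -0.3125, g(m) = 0.2007 (+); new bracket [-0.375, -0.3125]

0.2007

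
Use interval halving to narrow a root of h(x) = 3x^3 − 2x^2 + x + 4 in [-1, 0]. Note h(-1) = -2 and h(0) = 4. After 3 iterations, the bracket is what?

[-0.875, -0.75]

midpoint -0.5: h = 2.625 > 0 → [-1, -0.5]
midpoint -0.75: h = 0.859375 > 0 → [-1, -0.75]
midpoint -0.875: h = -0.416016 < 0 → [-0.875, -0.75]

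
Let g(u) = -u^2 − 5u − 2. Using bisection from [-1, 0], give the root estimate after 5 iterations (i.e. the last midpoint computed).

m = -0.5, g(m) = 0.25 (+); new bracket [-0.5, 0]
m = -0.25, g(m) = -0.8125 (−); new bracket [-0.5, -0.25]
m = -0.375, g(m) = -0.265625 (−); new bracket [-0.5, -0.375]
m = -0.4375, g(m) = -0.0039 (−); new bracket [-0.5, -0.4375]
m = -0.46875, g(m) = 0.124 (+); new bracket [-0.46875, -0.4375]

-0.46875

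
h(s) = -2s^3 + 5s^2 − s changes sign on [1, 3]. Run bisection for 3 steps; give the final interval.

s = 2 gives h = 2, positive; keep [2, 3]
s = 2.5 gives h = -2.5, negative; keep [2, 2.5]
s = 2.25 gives h = 0.28125, positive; keep [2.25, 2.5]

[2.25, 2.5]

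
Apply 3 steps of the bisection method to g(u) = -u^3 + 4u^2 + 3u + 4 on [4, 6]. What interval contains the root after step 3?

[4.75, 5]

u = 5 gives g = -6, negative; keep [4, 5]
u = 4.5 gives g = 7.375, positive; keep [4.5, 5]
u = 4.75 gives g = 1.328125, positive; keep [4.75, 5]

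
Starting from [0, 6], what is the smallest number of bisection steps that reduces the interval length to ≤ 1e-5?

Width after n steps is 6/2^n. Need 2^n ≥ 6/1e-5 = 600000.
2^19 = 524288 < 600000 ≤ 2^20 = 1048576, so n = 20.

20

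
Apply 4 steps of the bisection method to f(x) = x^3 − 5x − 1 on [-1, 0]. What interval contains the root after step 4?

f(-0.5) = 1.375 > 0, so the root lies in [-0.5, 0]
f(-0.25) = 0.234375 > 0, so the root lies in [-0.25, 0]
f(-0.125) = -0.376953 < 0, so the root lies in [-0.25, -0.125]
f(-0.1875) = -0.0691 < 0, so the root lies in [-0.25, -0.1875]

[-0.25, -0.1875]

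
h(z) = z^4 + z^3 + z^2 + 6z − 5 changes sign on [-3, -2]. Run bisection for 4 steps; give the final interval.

h(-2.5) = 9.6875 > 0, so the root lies in [-2.5, -2]
h(-2.25) = 0.800781 > 0, so the root lies in [-2.25, -2]
h(-2.125) = -2.439209 < 0, so the root lies in [-2.25, -2.125]
h(-2.1875) = -0.9097 < 0, so the root lies in [-2.25, -2.1875]

[-2.25, -2.1875]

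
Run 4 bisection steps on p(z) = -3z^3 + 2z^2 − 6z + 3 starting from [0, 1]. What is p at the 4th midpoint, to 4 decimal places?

m = 0.5, p(m) = 0.125 (+); new bracket [0.5, 1]
m = 0.75, p(m) = -1.640625 (−); new bracket [0.5, 0.75]
m = 0.625, p(m) = -0.701172 (−); new bracket [0.5, 0.625]
m = 0.5625, p(m) = -0.2761 (−); new bracket [0.5, 0.5625]

-0.2761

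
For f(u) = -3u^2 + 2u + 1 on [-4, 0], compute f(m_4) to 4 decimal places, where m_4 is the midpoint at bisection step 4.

0.3125

midpoint -2: f = -15 < 0 → [-2, 0]
midpoint -1: f = -4 < 0 → [-1, 0]
midpoint -0.5: f = -0.75 < 0 → [-0.5, 0]
midpoint -0.25: f = 0.3125 > 0 → [-0.5, -0.25]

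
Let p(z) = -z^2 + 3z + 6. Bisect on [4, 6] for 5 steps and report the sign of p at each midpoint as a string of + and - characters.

--+-+

z = 5 gives p = -4, negative; keep [4, 5]
z = 4.5 gives p = -0.75, negative; keep [4, 4.5]
z = 4.25 gives p = 0.6875, positive; keep [4.25, 4.5]
z = 4.375 gives p = -0.0156, negative; keep [4.25, 4.375]
z = 4.3125 gives p = 0.3398, positive; keep [4.3125, 4.375]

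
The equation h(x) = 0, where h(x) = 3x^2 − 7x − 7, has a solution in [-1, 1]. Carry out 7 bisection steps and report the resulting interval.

[-0.765625, -0.75]

m = 0, h(m) = -7 (−); new bracket [-1, 0]
m = -0.5, h(m) = -2.75 (−); new bracket [-1, -0.5]
m = -0.75, h(m) = -0.0625 (−); new bracket [-1, -0.75]
m = -0.875, h(m) = 1.4219 (+); new bracket [-0.875, -0.75]
m = -0.8125, h(m) = 0.668 (+); new bracket [-0.8125, -0.75]
m = -0.78125, h(m) = 0.2998 (+); new bracket [-0.78125, -0.75]
m = -0.765625, h(m) = 0.1179 (+); new bracket [-0.765625, -0.75]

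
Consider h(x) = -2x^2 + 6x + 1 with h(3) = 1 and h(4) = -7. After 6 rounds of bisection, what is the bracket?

midpoint 3.5: h = -2.5 < 0 → [3, 3.5]
midpoint 3.25: h = -0.625 < 0 → [3, 3.25]
midpoint 3.125: h = 0.21875 > 0 → [3.125, 3.25]
midpoint 3.1875: h = -0.1953 < 0 → [3.125, 3.1875]
midpoint 3.15625: h = 0.0137 > 0 → [3.15625, 3.1875]
midpoint 3.171875: h = -0.0903 < 0 → [3.15625, 3.171875]

[3.15625, 3.171875]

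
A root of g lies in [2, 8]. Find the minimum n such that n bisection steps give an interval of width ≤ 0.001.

13

Width after n steps is 6/2^n. Need 2^n ≥ 6/0.001 = 6000.
2^12 = 4096 < 6000 ≤ 2^13 = 8192, so n = 13.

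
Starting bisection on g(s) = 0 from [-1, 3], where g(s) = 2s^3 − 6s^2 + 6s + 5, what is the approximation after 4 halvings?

g(1) = 7 > 0, so the root lies in [-1, 1]
g(0) = 5 > 0, so the root lies in [-1, 0]
g(-0.5) = 0.25 > 0, so the root lies in [-1, -0.5]
g(-0.75) = -3.7188 < 0, so the root lies in [-0.75, -0.5]

-0.75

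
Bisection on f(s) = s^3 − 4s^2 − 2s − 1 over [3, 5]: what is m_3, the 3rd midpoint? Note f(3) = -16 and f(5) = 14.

f(4) = -9 < 0, so the root lies in [4, 5]
f(4.5) = 0.125 > 0, so the root lies in [4, 4.5]
f(4.25) = -4.984375 < 0, so the root lies in [4.25, 4.5]

4.25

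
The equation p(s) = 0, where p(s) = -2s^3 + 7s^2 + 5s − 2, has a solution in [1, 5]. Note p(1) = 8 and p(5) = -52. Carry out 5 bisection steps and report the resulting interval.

m = 3, p(m) = 22 (+); new bracket [3, 5]
m = 4, p(m) = 2 (+); new bracket [4, 5]
m = 4.5, p(m) = -20 (−); new bracket [4, 4.5]
m = 4.25, p(m) = -7.8438 (−); new bracket [4, 4.25]
m = 4.125, p(m) = -2.6445 (−); new bracket [4, 4.125]

[4, 4.125]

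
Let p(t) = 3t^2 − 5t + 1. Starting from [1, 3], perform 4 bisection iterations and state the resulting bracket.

p(2) = 3 > 0, so the root lies in [1, 2]
p(1.5) = 0.25 > 0, so the root lies in [1, 1.5]
p(1.25) = -0.5625 < 0, so the root lies in [1.25, 1.5]
p(1.375) = -0.2031 < 0, so the root lies in [1.375, 1.5]

[1.375, 1.5]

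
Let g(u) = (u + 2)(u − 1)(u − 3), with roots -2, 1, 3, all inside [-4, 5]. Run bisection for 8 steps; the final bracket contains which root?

g(0.5) = 3.125 > 0, so the root lies in [-4, 0.5]
g(-1.75) = 3.265625 > 0, so the root lies in [-4, -1.75]
g(-2.875) = -19.919922 < 0, so the root lies in [-2.875, -1.75]
g(-2.3125) = -5.4993 < 0, so the root lies in [-2.3125, -1.75]
g(-2.03125) = -0.4766 < 0, so the root lies in [-2.03125, -1.75]
g(-1.890625) = 1.5462 > 0, so the root lies in [-2.03125, -1.890625]
g(-1.9609375) = 0.5738 > 0, so the root lies in [-2.03125, -1.9609375]
g(-1.99609375) = 0.0585 > 0, so the root lies in [-2.03125, -1.99609375]

-2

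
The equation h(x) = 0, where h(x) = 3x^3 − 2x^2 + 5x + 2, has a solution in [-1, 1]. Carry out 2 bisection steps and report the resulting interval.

[-0.5, 0]

h(0) = 2 > 0, so the root lies in [-1, 0]
h(-0.5) = -1.375 < 0, so the root lies in [-0.5, 0]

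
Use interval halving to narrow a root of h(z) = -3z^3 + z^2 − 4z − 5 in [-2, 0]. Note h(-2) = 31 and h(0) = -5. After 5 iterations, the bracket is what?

z = -1 gives h = 3, positive; keep [-1, 0]
z = -0.5 gives h = -2.375, negative; keep [-1, -0.5]
z = -0.75 gives h = -0.171875, negative; keep [-1, -0.75]
z = -0.875 gives h = 1.2754, positive; keep [-0.875, -0.75]
z = -0.8125 gives h = 0.5193, positive; keep [-0.8125, -0.75]

[-0.8125, -0.75]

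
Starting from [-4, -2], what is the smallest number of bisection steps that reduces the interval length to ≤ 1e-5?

18

Width after n steps is 2/2^n. Need 2^n ≥ 2/1e-5 = 200000.
2^17 = 131072 < 200000 ≤ 2^18 = 262144, so n = 18.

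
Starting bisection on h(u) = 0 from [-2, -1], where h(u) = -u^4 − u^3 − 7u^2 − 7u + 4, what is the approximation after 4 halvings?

midpoint -1.5: h = -2.9375 < 0 → [-1.5, -1]
midpoint -1.25: h = 1.324219 > 0 → [-1.5, -1.25]
midpoint -1.375: h = -0.584229 < 0 → [-1.375, -1.25]
midpoint -1.3125: h = 0.4223 > 0 → [-1.375, -1.3125]

-1.3125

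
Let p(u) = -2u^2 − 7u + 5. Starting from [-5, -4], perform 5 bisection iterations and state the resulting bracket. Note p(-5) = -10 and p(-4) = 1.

[-4.125, -4.09375]

midpoint -4.5: p = -4 < 0 → [-4.5, -4]
midpoint -4.25: p = -1.375 < 0 → [-4.25, -4]
midpoint -4.125: p = -0.15625 < 0 → [-4.125, -4]
midpoint -4.0625: p = 0.4297 > 0 → [-4.125, -4.0625]
midpoint -4.09375: p = 0.1387 > 0 → [-4.125, -4.09375]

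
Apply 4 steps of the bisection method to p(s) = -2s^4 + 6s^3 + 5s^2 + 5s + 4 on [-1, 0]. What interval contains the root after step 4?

s = -0.5 gives p = 1.875, positive; keep [-1, -0.5]
s = -0.75 gives p = -0.101562, negative; keep [-0.75, -0.5]
s = -0.625 gives p = 1.058105, positive; keep [-0.75, -0.625]
s = -0.6875 gives p = 0.5293, positive; keep [-0.75, -0.6875]

[-0.75, -0.6875]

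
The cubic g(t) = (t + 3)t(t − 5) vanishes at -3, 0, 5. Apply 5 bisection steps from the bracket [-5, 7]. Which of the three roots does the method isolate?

5

m = 1, g(m) = -16 (−); new bracket [1, 7]
m = 4, g(m) = -28 (−); new bracket [4, 7]
m = 5.5, g(m) = 23.375 (+); new bracket [4, 5.5]
m = 4.75, g(m) = -9.2031 (−); new bracket [4.75, 5.5]
m = 5.125, g(m) = 5.2051 (+); new bracket [4.75, 5.125]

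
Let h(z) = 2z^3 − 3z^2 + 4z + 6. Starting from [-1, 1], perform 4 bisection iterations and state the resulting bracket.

h(0) = 6 > 0, so the root lies in [-1, 0]
h(-0.5) = 3 > 0, so the root lies in [-1, -0.5]
h(-0.75) = 0.46875 > 0, so the root lies in [-1, -0.75]
h(-0.875) = -1.1367 < 0, so the root lies in [-0.875, -0.75]

[-0.875, -0.75]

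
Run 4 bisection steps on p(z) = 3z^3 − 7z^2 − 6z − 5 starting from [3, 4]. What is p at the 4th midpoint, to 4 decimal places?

z = 3.5 gives p = 16.875, positive; keep [3, 3.5]
z = 3.25 gives p = 4.546875, positive; keep [3, 3.25]
z = 3.125 gives p = -0.556641, negative; keep [3.125, 3.25]
z = 3.1875 gives p = 1.9104, positive; keep [3.125, 3.1875]

1.9104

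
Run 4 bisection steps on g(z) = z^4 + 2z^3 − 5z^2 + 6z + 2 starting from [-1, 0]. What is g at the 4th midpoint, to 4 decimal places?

-0.4148

m = -0.5, g(m) = -2.4375 (−); new bracket [-0.5, 0]
m = -0.25, g(m) = 0.160156 (+); new bracket [-0.5, -0.25]
m = -0.375, g(m) = -1.038818 (−); new bracket [-0.375, -0.25]
m = -0.3125, g(m) = -0.4148 (−); new bracket [-0.3125, -0.25]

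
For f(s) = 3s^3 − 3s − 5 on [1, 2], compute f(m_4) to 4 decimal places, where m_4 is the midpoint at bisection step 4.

-0.4011

f(1.5) = 0.625 > 0, so the root lies in [1, 1.5]
f(1.25) = -2.890625 < 0, so the root lies in [1.25, 1.5]
f(1.375) = -1.326172 < 0, so the root lies in [1.375, 1.5]
f(1.4375) = -0.4011 < 0, so the root lies in [1.4375, 1.5]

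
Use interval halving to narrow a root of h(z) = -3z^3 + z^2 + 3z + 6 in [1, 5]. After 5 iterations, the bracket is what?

m = 3, h(m) = -57 (−); new bracket [1, 3]
m = 2, h(m) = -8 (−); new bracket [1, 2]
m = 1.5, h(m) = 2.625 (+); new bracket [1.5, 2]
m = 1.75, h(m) = -1.7656 (−); new bracket [1.5, 1.75]
m = 1.625, h(m) = 0.6426 (+); new bracket [1.625, 1.75]

[1.625, 1.75]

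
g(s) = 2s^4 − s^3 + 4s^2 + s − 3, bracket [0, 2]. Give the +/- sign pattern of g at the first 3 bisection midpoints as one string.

m = 1, g(m) = 3 (+); new bracket [0, 1]
m = 0.5, g(m) = -1.5 (−); new bracket [0.5, 1]
m = 0.75, g(m) = 0.210938 (+); new bracket [0.5, 0.75]

+-+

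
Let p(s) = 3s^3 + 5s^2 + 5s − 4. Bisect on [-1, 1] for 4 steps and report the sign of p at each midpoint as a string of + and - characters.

-+--

midpoint 0: p = -4 < 0 → [0, 1]
midpoint 0.5: p = 0.125 > 0 → [0, 0.5]
midpoint 0.25: p = -2.390625 < 0 → [0.25, 0.5]
midpoint 0.375: p = -1.2637 < 0 → [0.375, 0.5]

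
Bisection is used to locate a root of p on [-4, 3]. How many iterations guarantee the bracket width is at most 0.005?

11

Width after n steps is 7/2^n. Need 2^n ≥ 7/0.005 = 1400.
2^10 = 1024 < 1400 ≤ 2^11 = 2048, so n = 11.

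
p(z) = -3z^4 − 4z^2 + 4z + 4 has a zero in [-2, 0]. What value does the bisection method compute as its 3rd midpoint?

z = -1 gives p = -7, negative; keep [-1, 0]
z = -0.5 gives p = 0.8125, positive; keep [-1, -0.5]
z = -0.75 gives p = -2.199219, negative; keep [-0.75, -0.5]

-0.75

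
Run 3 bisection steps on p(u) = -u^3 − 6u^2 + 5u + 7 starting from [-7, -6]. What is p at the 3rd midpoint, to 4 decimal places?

1.3066

p(-6.5) = -4.375 < 0, so the root lies in [-7, -6.5]
p(-6.75) = 7.421875 > 0, so the root lies in [-6.75, -6.5]
p(-6.625) = 1.306641 > 0, so the root lies in [-6.625, -6.5]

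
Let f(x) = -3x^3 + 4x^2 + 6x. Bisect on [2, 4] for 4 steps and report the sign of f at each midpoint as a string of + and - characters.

f(3) = -27 < 0, so the root lies in [2, 3]
f(2.5) = -6.875 < 0, so the root lies in [2, 2.5]
f(2.25) = -0.421875 < 0, so the root lies in [2, 2.25]
f(2.125) = 2.0254 > 0, so the root lies in [2.125, 2.25]

---+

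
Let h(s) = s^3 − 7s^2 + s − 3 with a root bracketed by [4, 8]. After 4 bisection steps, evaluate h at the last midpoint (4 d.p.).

s = 6 gives h = -33, negative; keep [6, 8]
s = 7 gives h = 4, positive; keep [6, 7]
s = 6.5 gives h = -17.625, negative; keep [6.5, 7]
s = 6.75 gives h = -7.6406, negative; keep [6.75, 7]

-7.6406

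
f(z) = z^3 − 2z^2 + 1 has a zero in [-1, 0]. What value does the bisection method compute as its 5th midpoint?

f(-0.5) = 0.375 > 0, so the root lies in [-1, -0.5]
f(-0.75) = -0.546875 < 0, so the root lies in [-0.75, -0.5]
f(-0.625) = -0.025391 < 0, so the root lies in [-0.625, -0.5]
f(-0.5625) = 0.1892 > 0, so the root lies in [-0.625, -0.5625]
f(-0.59375) = 0.0856 > 0, so the root lies in [-0.625, -0.59375]

-0.59375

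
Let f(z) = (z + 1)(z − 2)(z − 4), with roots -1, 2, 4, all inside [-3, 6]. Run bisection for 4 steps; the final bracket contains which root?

z = 1.5 gives f = 3.125, positive; keep [-3, 1.5]
z = -0.75 gives f = 3.265625, positive; keep [-3, -0.75]
z = -1.875 gives f = -19.919922, negative; keep [-1.875, -0.75]
z = -1.3125 gives f = -5.4993, negative; keep [-1.3125, -0.75]

-1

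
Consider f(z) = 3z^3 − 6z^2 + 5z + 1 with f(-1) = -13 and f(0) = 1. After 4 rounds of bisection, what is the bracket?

[-0.1875, -0.125]

midpoint -0.5: f = -3.375 < 0 → [-0.5, 0]
midpoint -0.25: f = -0.671875 < 0 → [-0.25, 0]
midpoint -0.125: f = 0.275391 > 0 → [-0.25, -0.125]
midpoint -0.1875: f = -0.1682 < 0 → [-0.1875, -0.125]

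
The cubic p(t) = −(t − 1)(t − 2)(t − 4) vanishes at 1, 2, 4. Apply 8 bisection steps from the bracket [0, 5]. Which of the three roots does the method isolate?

p(2.5) = 1.125 > 0, so the root lies in [2.5, 5]
p(3.75) = 1.203125 > 0, so the root lies in [3.75, 5]
p(4.375) = -3.005859 < 0, so the root lies in [3.75, 4.375]
p(4.0625) = -0.3948 < 0, so the root lies in [3.75, 4.0625]
p(3.90625) = 0.5194 > 0, so the root lies in [3.90625, 4.0625]
p(3.984375) = 0.0925 > 0, so the root lies in [3.984375, 4.0625]
p(4.0234375) = -0.1434 < 0, so the root lies in [3.984375, 4.0234375]
p(4.00390625) = -0.0235 < 0, so the root lies in [3.984375, 4.00390625]

4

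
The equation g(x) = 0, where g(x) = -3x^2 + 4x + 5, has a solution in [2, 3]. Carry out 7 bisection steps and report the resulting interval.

m = 2.5, g(m) = -3.75 (−); new bracket [2, 2.5]
m = 2.25, g(m) = -1.1875 (−); new bracket [2, 2.25]
m = 2.125, g(m) = -0.046875 (−); new bracket [2, 2.125]
m = 2.0625, g(m) = 0.4883 (+); new bracket [2.0625, 2.125]
m = 2.09375, g(m) = 0.2236 (+); new bracket [2.09375, 2.125]
m = 2.109375, g(m) = 0.0891 (+); new bracket [2.109375, 2.125]
m = 2.1171875, g(m) = 0.0213 (+); new bracket [2.1171875, 2.125]

[2.1171875, 2.125]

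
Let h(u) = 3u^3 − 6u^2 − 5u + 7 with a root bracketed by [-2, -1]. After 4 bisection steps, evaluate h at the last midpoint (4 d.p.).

-0.5471

midpoint -1.5: h = -9.125 < 0 → [-1.5, -1]
midpoint -1.25: h = -1.984375 < 0 → [-1.25, -1]
midpoint -1.125: h = 0.759766 > 0 → [-1.25, -1.125]
midpoint -1.1875: h = -0.5471 < 0 → [-1.1875, -1.125]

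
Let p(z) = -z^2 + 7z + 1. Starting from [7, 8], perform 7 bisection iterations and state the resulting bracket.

[7.1328125, 7.140625]

p(7.5) = -2.75 < 0, so the root lies in [7, 7.5]
p(7.25) = -0.8125 < 0, so the root lies in [7, 7.25]
p(7.125) = 0.109375 > 0, so the root lies in [7.125, 7.25]
p(7.1875) = -0.3477 < 0, so the root lies in [7.125, 7.1875]
p(7.15625) = -0.1182 < 0, so the root lies in [7.125, 7.15625]
p(7.140625) = -0.0042 < 0, so the root lies in [7.125, 7.140625]
p(7.1328125) = 0.0527 > 0, so the root lies in [7.1328125, 7.140625]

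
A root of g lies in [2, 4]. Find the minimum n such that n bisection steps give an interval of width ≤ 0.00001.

Width after n steps is 2/2^n. Need 2^n ≥ 2/0.00001 = 200000.
2^17 = 131072 < 200000 ≤ 2^18 = 262144, so n = 18.

18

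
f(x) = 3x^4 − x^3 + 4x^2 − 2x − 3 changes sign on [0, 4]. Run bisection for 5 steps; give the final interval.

[0.875, 1]

f(2) = 49 > 0, so the root lies in [0, 2]
f(1) = 1 > 0, so the root lies in [0, 1]
f(0.5) = -2.9375 < 0, so the root lies in [0.5, 1]
f(0.75) = -1.7227 < 0, so the root lies in [0.75, 1]
f(0.875) = -0.5989 < 0, so the root lies in [0.875, 1]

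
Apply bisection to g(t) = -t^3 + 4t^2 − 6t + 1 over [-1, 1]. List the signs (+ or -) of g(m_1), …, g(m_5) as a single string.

+--++

t = 0 gives g = 1, positive; keep [0, 1]
t = 0.5 gives g = -1.125, negative; keep [0, 0.5]
t = 0.25 gives g = -0.265625, negative; keep [0, 0.25]
t = 0.125 gives g = 0.3105, positive; keep [0.125, 0.25]
t = 0.1875 gives g = 0.009, positive; keep [0.1875, 0.25]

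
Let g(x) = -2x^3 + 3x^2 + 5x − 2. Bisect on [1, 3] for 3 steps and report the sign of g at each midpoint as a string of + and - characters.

+-+

midpoint 2: g = 4 > 0 → [2, 3]
midpoint 2.5: g = -2 < 0 → [2, 2.5]
midpoint 2.25: g = 1.65625 > 0 → [2.25, 2.5]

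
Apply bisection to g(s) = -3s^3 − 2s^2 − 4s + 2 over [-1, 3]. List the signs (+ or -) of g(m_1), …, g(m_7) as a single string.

-+-++--

m = 1, g(m) = -7 (−); new bracket [-1, 1]
m = 0, g(m) = 2 (+); new bracket [0, 1]
m = 0.5, g(m) = -0.875 (−); new bracket [0, 0.5]
m = 0.25, g(m) = 0.8281 (+); new bracket [0.25, 0.5]
m = 0.375, g(m) = 0.0605 (+); new bracket [0.375, 0.5]
m = 0.4375, g(m) = -0.384 (−); new bracket [0.375, 0.4375]
m = 0.40625, g(m) = -0.1562 (−); new bracket [0.375, 0.40625]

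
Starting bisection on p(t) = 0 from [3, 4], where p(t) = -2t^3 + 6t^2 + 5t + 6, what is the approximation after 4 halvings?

t = 3.5 gives p = 11.25, positive; keep [3.5, 4]
t = 3.75 gives p = 3.65625, positive; keep [3.75, 4]
t = 3.875 gives p = -0.902344, negative; keep [3.75, 3.875]
t = 3.8125 gives p = 1.4429, positive; keep [3.8125, 3.875]

3.8125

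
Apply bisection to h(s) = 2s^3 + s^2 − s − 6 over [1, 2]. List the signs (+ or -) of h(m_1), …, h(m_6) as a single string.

h(1.5) = 1.5 > 0, so the root lies in [1, 1.5]
h(1.25) = -1.78125 < 0, so the root lies in [1.25, 1.5]
h(1.375) = -0.285156 < 0, so the root lies in [1.375, 1.5]
h(1.4375) = 0.5698 > 0, so the root lies in [1.375, 1.4375]
h(1.40625) = 0.1331 > 0, so the root lies in [1.375, 1.40625]
h(1.390625) = -0.0783 < 0, so the root lies in [1.390625, 1.40625]

+--++-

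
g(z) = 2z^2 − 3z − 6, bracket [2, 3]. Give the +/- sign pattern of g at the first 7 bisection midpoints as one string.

-+-+++-

midpoint 2.5: g = -1 < 0 → [2.5, 3]
midpoint 2.75: g = 0.875 > 0 → [2.5, 2.75]
midpoint 2.625: g = -0.09375 < 0 → [2.625, 2.75]
midpoint 2.6875: g = 0.3828 > 0 → [2.625, 2.6875]
midpoint 2.65625: g = 0.1426 > 0 → [2.625, 2.65625]
midpoint 2.640625: g = 0.0239 > 0 → [2.625, 2.640625]
midpoint 2.6328125: g = -0.035 < 0 → [2.6328125, 2.640625]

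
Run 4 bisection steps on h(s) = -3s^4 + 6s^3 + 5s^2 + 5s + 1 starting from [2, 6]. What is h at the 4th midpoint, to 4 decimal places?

5.7695

midpoint 4: h = -283 < 0 → [2, 4]
midpoint 3: h = -20 < 0 → [2, 3]
midpoint 2.5: h = 21.3125 > 0 → [2.5, 3]
midpoint 2.75: h = 5.7695 > 0 → [2.75, 3]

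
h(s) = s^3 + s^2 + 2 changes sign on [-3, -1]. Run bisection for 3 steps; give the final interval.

s = -2 gives h = -2, negative; keep [-2, -1]
s = -1.5 gives h = 0.875, positive; keep [-2, -1.5]
s = -1.75 gives h = -0.296875, negative; keep [-1.75, -1.5]

[-1.75, -1.5]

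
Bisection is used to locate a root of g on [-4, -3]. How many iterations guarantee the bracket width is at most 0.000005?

18

Width after n steps is 1/2^n. Need 2^n ≥ 1/0.000005 = 200000.
2^17 = 131072 < 200000 ≤ 2^18 = 262144, so n = 18.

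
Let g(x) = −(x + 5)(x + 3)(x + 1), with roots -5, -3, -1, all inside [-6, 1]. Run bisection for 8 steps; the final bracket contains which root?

-1

m = -2.5, g(m) = 1.875 (+); new bracket [-2.5, 1]
m = -0.75, g(m) = -2.390625 (−); new bracket [-2.5, -0.75]
m = -1.625, g(m) = 2.900391 (+); new bracket [-1.625, -0.75]
m = -1.1875, g(m) = 1.2957 (+); new bracket [-1.1875, -0.75]
m = -0.96875, g(m) = -0.2559 (−); new bracket [-1.1875, -0.96875]
m = -1.078125, g(m) = 0.5889 (+); new bracket [-1.078125, -0.96875]
m = -1.0234375, g(m) = 0.1842 (+); new bracket [-1.0234375, -0.96875]
m = -0.99609375, g(m) = -0.0313 (−); new bracket [-1.0234375, -0.99609375]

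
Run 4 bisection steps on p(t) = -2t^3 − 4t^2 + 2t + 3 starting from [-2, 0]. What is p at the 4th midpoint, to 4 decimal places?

m = -1, p(m) = -1 (−); new bracket [-1, 0]
m = -0.5, p(m) = 1.25 (+); new bracket [-1, -0.5]
m = -0.75, p(m) = 0.09375 (+); new bracket [-1, -0.75]
m = -0.875, p(m) = -0.4727 (−); new bracket [-0.875, -0.75]

-0.4727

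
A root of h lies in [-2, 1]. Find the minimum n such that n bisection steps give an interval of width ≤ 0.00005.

16

Width after n steps is 3/2^n. Need 2^n ≥ 3/0.00005 = 60000.
2^15 = 32768 < 60000 ≤ 2^16 = 65536, so n = 16.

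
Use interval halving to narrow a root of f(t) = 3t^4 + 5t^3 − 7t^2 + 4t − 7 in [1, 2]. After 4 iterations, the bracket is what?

[1.0625, 1.125]

midpoint 1.5: f = 15.3125 > 0 → [1, 1.5]
midpoint 1.25: f = 4.152344 > 0 → [1, 1.25]
midpoint 1.125: f = 0.565186 > 0 → [1, 1.125]
midpoint 1.0625: f = -0.8317 < 0 → [1.0625, 1.125]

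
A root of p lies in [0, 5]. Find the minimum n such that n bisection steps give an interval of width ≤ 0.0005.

Width after n steps is 5/2^n. Need 2^n ≥ 5/0.0005 = 10000.
2^13 = 8192 < 10000 ≤ 2^14 = 16384, so n = 14.

14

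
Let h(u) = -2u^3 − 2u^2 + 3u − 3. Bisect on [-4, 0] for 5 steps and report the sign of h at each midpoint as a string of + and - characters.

-++++

u = -2 gives h = -1, negative; keep [-4, -2]
u = -3 gives h = 24, positive; keep [-3, -2]
u = -2.5 gives h = 8.25, positive; keep [-2.5, -2]
u = -2.25 gives h = 2.9062, positive; keep [-2.25, -2]
u = -2.125 gives h = 0.7852, positive; keep [-2.125, -2]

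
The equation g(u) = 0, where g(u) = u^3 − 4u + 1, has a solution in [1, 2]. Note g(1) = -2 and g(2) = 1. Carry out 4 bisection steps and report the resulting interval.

m = 1.5, g(m) = -1.625 (−); new bracket [1.5, 2]
m = 1.75, g(m) = -0.640625 (−); new bracket [1.75, 2]
m = 1.875, g(m) = 0.091797 (+); new bracket [1.75, 1.875]
m = 1.8125, g(m) = -0.2957 (−); new bracket [1.8125, 1.875]

[1.8125, 1.875]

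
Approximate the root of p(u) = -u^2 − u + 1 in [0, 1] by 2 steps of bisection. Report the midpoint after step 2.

0.75

u = 0.5 gives p = 0.25, positive; keep [0.5, 1]
u = 0.75 gives p = -0.3125, negative; keep [0.5, 0.75]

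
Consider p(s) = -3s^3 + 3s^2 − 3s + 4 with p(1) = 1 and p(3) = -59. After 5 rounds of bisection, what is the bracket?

[1.125, 1.1875]

m = 2, p(m) = -14 (−); new bracket [1, 2]
m = 1.5, p(m) = -3.875 (−); new bracket [1, 1.5]
m = 1.25, p(m) = -0.921875 (−); new bracket [1, 1.25]
m = 1.125, p(m) = 0.1504 (+); new bracket [1.125, 1.25]
m = 1.1875, p(m) = -0.3557 (−); new bracket [1.125, 1.1875]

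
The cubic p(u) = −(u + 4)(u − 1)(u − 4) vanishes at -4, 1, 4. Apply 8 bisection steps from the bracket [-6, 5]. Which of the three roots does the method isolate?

u = -0.5 gives p = -23.625, negative; keep [-6, -0.5]
u = -3.25 gives p = -23.109375, negative; keep [-6, -3.25]
u = -4.625 gives p = 30.322266, positive; keep [-4.625, -3.25]
u = -3.9375 gives p = -2.4495, negative; keep [-4.625, -3.9375]
u = -4.28125 gives p = 12.3006, positive; keep [-4.28125, -3.9375]
u = -4.109375 gives p = 4.5318, positive; keep [-4.109375, -3.9375]
u = -4.0234375 gives p = 0.9447, positive; keep [-4.0234375, -3.9375]
u = -3.98046875 gives p = -0.7763, negative; keep [-4.0234375, -3.98046875]

-4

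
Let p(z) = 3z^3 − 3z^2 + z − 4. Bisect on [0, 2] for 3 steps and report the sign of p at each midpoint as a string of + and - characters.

p(1) = -3 < 0, so the root lies in [1, 2]
p(1.5) = 0.875 > 0, so the root lies in [1, 1.5]
p(1.25) = -1.578125 < 0, so the root lies in [1.25, 1.5]

-+-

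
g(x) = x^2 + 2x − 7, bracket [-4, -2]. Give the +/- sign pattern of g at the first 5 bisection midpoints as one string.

m = -3, g(m) = -4 (−); new bracket [-4, -3]
m = -3.5, g(m) = -1.75 (−); new bracket [-4, -3.5]
m = -3.75, g(m) = -0.4375 (−); new bracket [-4, -3.75]
m = -3.875, g(m) = 0.2656 (+); new bracket [-3.875, -3.75]
m = -3.8125, g(m) = -0.0898 (−); new bracket [-3.875, -3.8125]

---+-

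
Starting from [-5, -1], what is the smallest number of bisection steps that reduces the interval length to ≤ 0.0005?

13

Width after n steps is 4/2^n. Need 2^n ≥ 4/0.0005 = 8000.
2^12 = 4096 < 8000 ≤ 2^13 = 8192, so n = 13.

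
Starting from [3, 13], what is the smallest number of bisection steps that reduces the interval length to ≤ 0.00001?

20

Width after n steps is 10/2^n. Need 2^n ≥ 10/0.00001 = 1000000.
2^19 = 524288 < 1000000 ≤ 2^20 = 1048576, so n = 20.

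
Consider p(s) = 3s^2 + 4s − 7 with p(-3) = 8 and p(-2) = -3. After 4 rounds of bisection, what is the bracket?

[-2.375, -2.3125]

m = -2.5, p(m) = 1.75 (+); new bracket [-2.5, -2]
m = -2.25, p(m) = -0.8125 (−); new bracket [-2.5, -2.25]
m = -2.375, p(m) = 0.421875 (+); new bracket [-2.375, -2.25]
m = -2.3125, p(m) = -0.207 (−); new bracket [-2.375, -2.3125]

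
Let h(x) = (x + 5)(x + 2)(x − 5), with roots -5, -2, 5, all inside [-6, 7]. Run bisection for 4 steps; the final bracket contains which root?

m = 0.5, h(m) = -61.875 (−); new bracket [0.5, 7]
m = 3.75, h(m) = -62.890625 (−); new bracket [3.75, 7]
m = 5.375, h(m) = 28.693359 (+); new bracket [3.75, 5.375]
m = 4.5625, h(m) = -27.4548 (−); new bracket [4.5625, 5.375]

5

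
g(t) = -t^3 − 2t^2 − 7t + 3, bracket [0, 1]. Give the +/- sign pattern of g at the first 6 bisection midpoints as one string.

m = 0.5, g(m) = -1.125 (−); new bracket [0, 0.5]
m = 0.25, g(m) = 1.109375 (+); new bracket [0.25, 0.5]
m = 0.375, g(m) = 0.041016 (+); new bracket [0.375, 0.5]
m = 0.4375, g(m) = -0.5291 (−); new bracket [0.375, 0.4375]
m = 0.40625, g(m) = -0.2409 (−); new bracket [0.375, 0.40625]
m = 0.390625, g(m) = -0.0992 (−); new bracket [0.375, 0.390625]

-++---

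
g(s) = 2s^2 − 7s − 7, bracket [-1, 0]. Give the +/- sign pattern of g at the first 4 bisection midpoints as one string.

--++

g(-0.5) = -3 < 0, so the root lies in [-1, -0.5]
g(-0.75) = -0.625 < 0, so the root lies in [-1, -0.75]
g(-0.875) = 0.65625 > 0, so the root lies in [-0.875, -0.75]
g(-0.8125) = 0.0078 > 0, so the root lies in [-0.8125, -0.75]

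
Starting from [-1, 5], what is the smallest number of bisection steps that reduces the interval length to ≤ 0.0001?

16

Width after n steps is 6/2^n. Need 2^n ≥ 6/0.0001 = 60000.
2^15 = 32768 < 60000 ≤ 2^16 = 65536, so n = 16.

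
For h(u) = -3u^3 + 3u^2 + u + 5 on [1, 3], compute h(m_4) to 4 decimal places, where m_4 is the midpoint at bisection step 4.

1.6738

u = 2 gives h = -5, negative; keep [1, 2]
u = 1.5 gives h = 3.125, positive; keep [1.5, 2]
u = 1.75 gives h = -0.140625, negative; keep [1.5, 1.75]
u = 1.625 gives h = 1.6738, positive; keep [1.625, 1.75]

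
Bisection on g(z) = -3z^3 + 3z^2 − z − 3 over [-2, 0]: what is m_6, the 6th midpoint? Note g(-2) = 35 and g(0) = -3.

-0.65625

g(-1) = 4 > 0, so the root lies in [-1, 0]
g(-0.5) = -1.375 < 0, so the root lies in [-1, -0.5]
g(-0.75) = 0.703125 > 0, so the root lies in [-0.75, -0.5]
g(-0.625) = -0.4707 < 0, so the root lies in [-0.75, -0.625]
g(-0.6875) = 0.0803 > 0, so the root lies in [-0.6875, -0.625]
g(-0.65625) = -0.2039 < 0, so the root lies in [-0.6875, -0.65625]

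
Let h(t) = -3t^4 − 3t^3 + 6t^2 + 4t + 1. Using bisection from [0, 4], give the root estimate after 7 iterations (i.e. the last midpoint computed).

midpoint 2: h = -39 < 0 → [0, 2]
midpoint 1: h = 5 > 0 → [1, 2]
midpoint 1.5: h = -4.8125 < 0 → [1, 1.5]
midpoint 1.25: h = 2.1914 > 0 → [1.25, 1.5]
midpoint 1.375: h = -0.6785 < 0 → [1.25, 1.375]
midpoint 1.3125: h = 0.9003 > 0 → [1.3125, 1.375]
midpoint 1.34375: h = 0.1486 > 0 → [1.34375, 1.375]

1.34375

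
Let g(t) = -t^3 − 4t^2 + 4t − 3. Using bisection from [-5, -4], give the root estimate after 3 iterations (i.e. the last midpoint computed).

m = -4.5, g(m) = -10.875 (−); new bracket [-5, -4.5]
m = -4.75, g(m) = -5.078125 (−); new bracket [-5, -4.75]
m = -4.875, g(m) = -1.705078 (−); new bracket [-5, -4.875]

-4.875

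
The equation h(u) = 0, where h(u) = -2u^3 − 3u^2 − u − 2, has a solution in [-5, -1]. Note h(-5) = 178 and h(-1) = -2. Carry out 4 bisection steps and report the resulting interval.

h(-3) = 28 > 0, so the root lies in [-3, -1]
h(-2) = 4 > 0, so the root lies in [-2, -1]
h(-1.5) = -0.5 < 0, so the root lies in [-2, -1.5]
h(-1.75) = 1.2812 > 0, so the root lies in [-1.75, -1.5]

[-1.75, -1.5]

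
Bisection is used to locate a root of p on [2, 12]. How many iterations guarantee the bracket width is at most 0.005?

11

Width after n steps is 10/2^n. Need 2^n ≥ 10/0.005 = 2000.
2^10 = 1024 < 2000 ≤ 2^11 = 2048, so n = 11.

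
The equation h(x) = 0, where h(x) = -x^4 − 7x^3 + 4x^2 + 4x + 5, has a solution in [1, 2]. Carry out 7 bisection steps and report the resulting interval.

[1.25, 1.2578125]

midpoint 1.5: h = -8.6875 < 0 → [1, 1.5]
midpoint 1.25: h = 0.136719 > 0 → [1.25, 1.5]
midpoint 1.375: h = -3.709229 < 0 → [1.25, 1.375]
midpoint 1.3125: h = -1.6538 < 0 → [1.25, 1.3125]
midpoint 1.28125: h = -0.7266 < 0 → [1.25, 1.28125]
midpoint 1.265625: h = -0.2871 < 0 → [1.25, 1.265625]
midpoint 1.2578125: h = -0.0732 < 0 → [1.25, 1.2578125]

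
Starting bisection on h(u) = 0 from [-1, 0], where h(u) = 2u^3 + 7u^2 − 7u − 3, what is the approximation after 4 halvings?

-0.3125

u = -0.5 gives h = 2, positive; keep [-0.5, 0]
u = -0.25 gives h = -0.84375, negative; keep [-0.5, -0.25]
u = -0.375 gives h = 0.503906, positive; keep [-0.375, -0.25]
u = -0.3125 gives h = -0.1899, negative; keep [-0.375, -0.3125]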